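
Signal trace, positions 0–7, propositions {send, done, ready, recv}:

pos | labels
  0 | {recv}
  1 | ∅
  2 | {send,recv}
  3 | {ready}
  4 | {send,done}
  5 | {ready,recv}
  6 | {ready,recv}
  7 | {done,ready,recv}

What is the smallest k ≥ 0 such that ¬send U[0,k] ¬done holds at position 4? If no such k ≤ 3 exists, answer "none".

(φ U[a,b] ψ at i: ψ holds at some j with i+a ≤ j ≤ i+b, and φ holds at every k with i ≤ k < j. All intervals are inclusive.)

none

Need earliest j ≥ 4 with ¬done, and ¬send at every k in [4,j-1].
  j=4: rhs fails.
  j=5: rhs holds but lhs fails at k=4.
  j=6: rhs holds but lhs fails at k=4.
  j=7: rhs fails.
No witness within the range → none.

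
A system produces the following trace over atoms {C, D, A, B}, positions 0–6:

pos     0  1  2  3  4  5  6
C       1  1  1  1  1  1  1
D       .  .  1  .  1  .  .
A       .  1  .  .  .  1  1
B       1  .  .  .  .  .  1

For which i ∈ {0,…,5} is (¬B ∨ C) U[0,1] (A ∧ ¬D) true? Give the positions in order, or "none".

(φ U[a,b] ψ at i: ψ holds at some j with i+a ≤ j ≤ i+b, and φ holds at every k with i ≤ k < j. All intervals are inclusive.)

Evaluate at each i in [0,5]:
  i=0: ✓ (rhs at j=1; lhs holds on [0,0])
  i=1: ✓ (rhs at j=1)
  i=2: ✗ (no rhs in [2,3])
  i=3: ✗ (no rhs in [3,4])
  i=4: ✓ (rhs at j=5; lhs holds on [4,4])
  i=5: ✓ (rhs at j=5)

0, 1, 4, 5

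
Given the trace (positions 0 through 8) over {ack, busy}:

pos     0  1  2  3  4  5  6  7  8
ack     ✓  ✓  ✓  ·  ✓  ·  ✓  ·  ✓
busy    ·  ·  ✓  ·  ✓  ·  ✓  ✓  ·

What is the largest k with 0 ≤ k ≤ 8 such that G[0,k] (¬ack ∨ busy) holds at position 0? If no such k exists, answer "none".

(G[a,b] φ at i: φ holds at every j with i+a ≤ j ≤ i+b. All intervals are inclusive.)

none

(¬ack ∨ busy) must hold from j=0 onward; find where it first fails.
  j=0: fails → no k works.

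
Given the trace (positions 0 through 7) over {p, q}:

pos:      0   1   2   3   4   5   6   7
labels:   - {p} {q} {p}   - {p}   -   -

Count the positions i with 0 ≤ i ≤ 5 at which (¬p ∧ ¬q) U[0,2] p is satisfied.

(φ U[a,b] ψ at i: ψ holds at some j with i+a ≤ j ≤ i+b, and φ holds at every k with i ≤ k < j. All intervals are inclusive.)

Evaluate at each i in [0,5]:
  i=0: ✓ (rhs at j=1; lhs holds on [0,0])
  i=1: ✓ (rhs at j=1)
  i=2: ✗ (lhs fails at k=2 before rhs at j=3)
  i=3: ✓ (rhs at j=3)
  i=4: ✓ (rhs at j=5; lhs holds on [4,4])
  i=5: ✓ (rhs at j=5)
Positions where it holds: {0, 1, 3, 4, 5} → 5.

5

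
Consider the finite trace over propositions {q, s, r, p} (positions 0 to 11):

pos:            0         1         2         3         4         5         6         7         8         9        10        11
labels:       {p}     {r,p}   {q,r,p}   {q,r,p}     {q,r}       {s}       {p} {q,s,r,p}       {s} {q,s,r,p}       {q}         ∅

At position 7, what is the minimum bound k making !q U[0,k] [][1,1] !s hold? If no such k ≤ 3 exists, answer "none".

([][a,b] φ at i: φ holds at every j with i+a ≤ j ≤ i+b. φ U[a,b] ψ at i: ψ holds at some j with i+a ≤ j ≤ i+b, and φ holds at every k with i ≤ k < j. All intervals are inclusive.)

none

Need earliest j ≥ 7 with [][1,1] !s, and !q at every k in [7,j-1].
  j=7: rhs fails.
  j=8: rhs fails.
  j=9: rhs holds but lhs fails at k=7.
  j=10: rhs holds but lhs fails at k=7.
No witness within the range → none.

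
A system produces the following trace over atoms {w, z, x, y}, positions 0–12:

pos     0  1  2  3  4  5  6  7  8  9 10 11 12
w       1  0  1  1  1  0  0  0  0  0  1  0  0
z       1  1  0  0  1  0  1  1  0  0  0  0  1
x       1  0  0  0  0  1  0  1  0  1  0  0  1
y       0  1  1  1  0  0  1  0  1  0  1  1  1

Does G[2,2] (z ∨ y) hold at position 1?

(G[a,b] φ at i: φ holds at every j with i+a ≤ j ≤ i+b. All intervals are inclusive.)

True

Check (z ∨ y) at every j in [3,3]:
  j=3: true
All positions satisfy it → formula holds.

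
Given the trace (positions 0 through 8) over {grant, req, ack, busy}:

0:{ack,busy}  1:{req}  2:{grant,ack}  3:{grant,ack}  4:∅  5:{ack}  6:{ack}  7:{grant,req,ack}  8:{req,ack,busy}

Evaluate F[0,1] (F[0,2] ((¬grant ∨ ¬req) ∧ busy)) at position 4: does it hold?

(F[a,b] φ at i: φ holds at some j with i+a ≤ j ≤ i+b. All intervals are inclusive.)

Check F[0,2] ((¬grant ∨ ¬req) ∧ busy) at each j in [4,5]:
  j=4: fails (none in [4,6])
  j=5: fails (none in [5,7])
No position in the window satisfies it → formula fails.

Does not hold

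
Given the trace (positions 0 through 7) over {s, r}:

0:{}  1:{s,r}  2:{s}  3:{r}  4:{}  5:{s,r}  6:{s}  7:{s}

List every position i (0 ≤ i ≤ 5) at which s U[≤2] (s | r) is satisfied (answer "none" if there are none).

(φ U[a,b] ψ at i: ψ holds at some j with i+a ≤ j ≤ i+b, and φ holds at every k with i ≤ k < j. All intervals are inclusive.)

1, 2, 3, 5

Evaluate at each i in [0,5]:
  i=0: ✗ (lhs fails at k=0 before rhs at j=1)
  i=1: ✓ (rhs at j=1)
  i=2: ✓ (rhs at j=2)
  i=3: ✓ (rhs at j=3)
  i=4: ✗ (lhs fails at k=4 before rhs at j=5)
  i=5: ✓ (rhs at j=5)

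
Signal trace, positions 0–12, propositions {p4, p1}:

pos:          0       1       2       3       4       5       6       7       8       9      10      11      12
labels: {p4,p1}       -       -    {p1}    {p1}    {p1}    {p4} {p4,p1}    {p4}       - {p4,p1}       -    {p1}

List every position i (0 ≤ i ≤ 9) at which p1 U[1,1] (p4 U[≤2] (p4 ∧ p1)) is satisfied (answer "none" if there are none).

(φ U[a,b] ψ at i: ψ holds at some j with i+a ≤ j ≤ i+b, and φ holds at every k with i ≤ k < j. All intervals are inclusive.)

Evaluate at each i in [0,9]:
  i=0: ✗ (no rhs in [1,1])
  i=1: ✗ (no rhs in [2,2])
  i=2: ✗ (no rhs in [3,3])
  i=3: ✗ (no rhs in [4,4])
  i=4: ✗ (no rhs in [5,5])
  i=5: ✓ (rhs at j=6; lhs holds on [5,5])
  i=6: ✗ (lhs fails at k=6 before rhs at j=7)
  i=7: ✗ (no rhs in [8,8])
  i=8: ✗ (no rhs in [9,9])
  i=9: ✗ (lhs fails at k=9 before rhs at j=10)

5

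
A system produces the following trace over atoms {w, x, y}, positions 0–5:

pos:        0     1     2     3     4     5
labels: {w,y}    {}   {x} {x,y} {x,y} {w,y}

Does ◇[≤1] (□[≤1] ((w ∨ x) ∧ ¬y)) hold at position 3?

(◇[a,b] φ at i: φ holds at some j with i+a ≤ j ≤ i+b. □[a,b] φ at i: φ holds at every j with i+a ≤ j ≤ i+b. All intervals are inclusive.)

No

Check □[≤1] ((w ∨ x) ∧ ¬y) at each j in [3,4]:
  j=3: fails at 3
  j=4: fails at 4
No position in the window satisfies it → formula fails.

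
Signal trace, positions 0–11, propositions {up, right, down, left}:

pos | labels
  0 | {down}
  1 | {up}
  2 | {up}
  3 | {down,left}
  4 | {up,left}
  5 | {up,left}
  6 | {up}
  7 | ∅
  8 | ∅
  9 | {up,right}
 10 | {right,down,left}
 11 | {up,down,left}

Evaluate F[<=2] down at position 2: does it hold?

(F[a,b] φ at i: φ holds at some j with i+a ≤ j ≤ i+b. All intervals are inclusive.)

Yes

Check down at each j in [2,4]:
  j=2: false
  j=3: true
  j=4: false
Found at j=3 → formula holds.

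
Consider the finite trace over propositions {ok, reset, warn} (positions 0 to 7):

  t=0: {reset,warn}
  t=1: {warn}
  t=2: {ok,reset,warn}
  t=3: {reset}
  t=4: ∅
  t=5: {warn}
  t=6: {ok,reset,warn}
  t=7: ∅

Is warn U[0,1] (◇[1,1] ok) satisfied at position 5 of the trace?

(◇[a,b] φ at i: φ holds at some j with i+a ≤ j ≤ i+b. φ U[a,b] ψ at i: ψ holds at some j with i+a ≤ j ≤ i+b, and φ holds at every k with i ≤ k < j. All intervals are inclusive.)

Need some j in [5,6] with ◇[1,1] ok, and warn at every k in [5,j-1].
  j=5: ◇[1,1] ok holds; no prefix to check → satisfied.

Yes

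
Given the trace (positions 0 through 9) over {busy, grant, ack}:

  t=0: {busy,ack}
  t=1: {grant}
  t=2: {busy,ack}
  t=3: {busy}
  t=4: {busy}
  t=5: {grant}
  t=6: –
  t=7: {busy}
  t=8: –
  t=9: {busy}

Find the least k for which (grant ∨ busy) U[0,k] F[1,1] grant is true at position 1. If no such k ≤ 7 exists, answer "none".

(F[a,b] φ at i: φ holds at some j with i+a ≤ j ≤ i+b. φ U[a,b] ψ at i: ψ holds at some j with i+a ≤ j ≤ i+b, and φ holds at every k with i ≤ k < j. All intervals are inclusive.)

Need earliest j ≥ 1 with F[1,1] grant, and (grant ∨ busy) at every k in [1,j-1].
  j=1: rhs fails.
  j=2: rhs fails.
  j=3: rhs fails.
  j=4: rhs holds; lhs holds on [1,3]. k = 3.

3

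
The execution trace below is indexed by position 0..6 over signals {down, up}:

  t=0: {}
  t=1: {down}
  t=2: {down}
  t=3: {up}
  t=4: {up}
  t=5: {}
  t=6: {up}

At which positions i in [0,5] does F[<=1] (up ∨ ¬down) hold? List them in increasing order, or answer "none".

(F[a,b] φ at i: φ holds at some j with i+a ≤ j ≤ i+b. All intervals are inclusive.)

0, 2, 3, 4, 5

Evaluate at each i in [0,5]:
  i=0: ✓ (witness j=0)
  i=1: ✗ (none in [1,2])
  i=2: ✓ (witness j=3)
  i=3: ✓ (witness j=3)
  i=4: ✓ (witness j=4)
  i=5: ✓ (witness j=5)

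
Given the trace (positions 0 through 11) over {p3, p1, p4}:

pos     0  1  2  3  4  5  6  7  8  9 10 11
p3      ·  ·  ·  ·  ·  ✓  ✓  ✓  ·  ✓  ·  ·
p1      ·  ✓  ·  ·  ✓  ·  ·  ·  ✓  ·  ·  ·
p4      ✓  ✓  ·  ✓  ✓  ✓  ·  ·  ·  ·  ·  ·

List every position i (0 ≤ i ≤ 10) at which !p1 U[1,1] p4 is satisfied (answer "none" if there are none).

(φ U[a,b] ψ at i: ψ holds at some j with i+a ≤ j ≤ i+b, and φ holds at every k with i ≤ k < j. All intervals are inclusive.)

Evaluate at each i in [0,10]:
  i=0: ✓ (rhs at j=1; lhs holds on [0,0])
  i=1: ✗ (no rhs in [2,2])
  i=2: ✓ (rhs at j=3; lhs holds on [2,2])
  i=3: ✓ (rhs at j=4; lhs holds on [3,3])
  i=4: ✗ (lhs fails at k=4 before rhs at j=5)
  i=5: ✗ (no rhs in [6,6])
  i=6: ✗ (no rhs in [7,7])
  i=7: ✗ (no rhs in [8,8])
  i=8: ✗ (no rhs in [9,9])
  i=9: ✗ (no rhs in [10,10])
  i=10: ✗ (no rhs in [11,11])

0, 2, 3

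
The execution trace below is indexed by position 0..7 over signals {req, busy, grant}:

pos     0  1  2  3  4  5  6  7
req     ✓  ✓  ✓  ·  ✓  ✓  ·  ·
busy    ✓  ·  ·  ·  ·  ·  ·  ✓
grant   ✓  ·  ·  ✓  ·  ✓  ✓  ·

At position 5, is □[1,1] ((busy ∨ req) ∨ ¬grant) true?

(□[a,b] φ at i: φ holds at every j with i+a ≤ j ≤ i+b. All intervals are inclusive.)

Does not hold

Check ((busy ∨ req) ∨ ¬grant) at every j in [6,6]:
  j=6: false
Fails at j=6 → formula fails.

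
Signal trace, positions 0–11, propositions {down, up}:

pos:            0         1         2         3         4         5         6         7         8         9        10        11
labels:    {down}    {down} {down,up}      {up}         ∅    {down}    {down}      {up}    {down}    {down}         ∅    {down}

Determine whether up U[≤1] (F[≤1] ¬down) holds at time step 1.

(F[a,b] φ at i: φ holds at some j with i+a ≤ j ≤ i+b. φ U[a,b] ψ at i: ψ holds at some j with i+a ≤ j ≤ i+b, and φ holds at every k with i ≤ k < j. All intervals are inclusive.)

Does not hold

Need some j in [1,2] with F[≤1] ¬down, and up at every k in [1,j-1].
  j=1: F[≤1] ¬down — fails (none in [1,2]).
  j=2: F[≤1] ¬down holds, but up fails at k=1 → not this j.
No j in the window works → until fails.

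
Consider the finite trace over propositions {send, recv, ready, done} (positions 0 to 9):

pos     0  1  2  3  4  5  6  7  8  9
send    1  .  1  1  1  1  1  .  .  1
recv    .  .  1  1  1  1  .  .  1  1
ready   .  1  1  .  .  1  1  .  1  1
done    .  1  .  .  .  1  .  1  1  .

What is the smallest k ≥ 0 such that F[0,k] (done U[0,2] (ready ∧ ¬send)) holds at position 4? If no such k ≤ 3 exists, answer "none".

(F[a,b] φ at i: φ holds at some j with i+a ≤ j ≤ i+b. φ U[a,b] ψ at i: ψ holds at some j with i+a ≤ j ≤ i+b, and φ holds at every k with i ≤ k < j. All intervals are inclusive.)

Scan j = 4,5,… for (done U[0,2] (ready ∧ ¬send)):
  j=4: fails
  j=5: fails
  j=6: fails
  j=7: holds
First hit at j=7, so smallest k = 7-4 = 3.

3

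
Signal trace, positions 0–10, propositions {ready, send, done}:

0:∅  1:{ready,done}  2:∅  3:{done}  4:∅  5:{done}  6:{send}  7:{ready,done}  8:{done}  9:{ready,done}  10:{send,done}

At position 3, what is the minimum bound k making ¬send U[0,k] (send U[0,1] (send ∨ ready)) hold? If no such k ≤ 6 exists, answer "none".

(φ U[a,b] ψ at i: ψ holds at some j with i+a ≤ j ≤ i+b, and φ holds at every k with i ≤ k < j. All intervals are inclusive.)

Need earliest j ≥ 3 with (send U[0,1] (send ∨ ready)), and ¬send at every k in [3,j-1].
  j=3: rhs fails.
  j=4: rhs fails.
  j=5: rhs fails.
  j=6: rhs holds; lhs holds on [3,5]. k = 3.

3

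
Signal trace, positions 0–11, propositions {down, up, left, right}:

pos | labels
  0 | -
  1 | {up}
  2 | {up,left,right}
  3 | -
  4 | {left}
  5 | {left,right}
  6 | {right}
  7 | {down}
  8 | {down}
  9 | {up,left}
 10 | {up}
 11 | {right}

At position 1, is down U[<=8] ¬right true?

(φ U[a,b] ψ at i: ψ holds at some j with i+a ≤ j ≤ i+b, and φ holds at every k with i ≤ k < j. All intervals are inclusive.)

Holds

Need some j in [1,9] with ¬right, and down at every k in [1,j-1].
  j=1: ¬right holds; no prefix to check → satisfied.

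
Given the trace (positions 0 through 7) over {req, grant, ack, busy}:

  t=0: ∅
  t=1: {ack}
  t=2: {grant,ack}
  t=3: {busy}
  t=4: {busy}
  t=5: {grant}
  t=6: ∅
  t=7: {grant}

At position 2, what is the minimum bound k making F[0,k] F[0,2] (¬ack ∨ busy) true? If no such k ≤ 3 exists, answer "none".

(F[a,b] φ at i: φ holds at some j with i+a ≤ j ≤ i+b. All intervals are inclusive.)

0

Scan j = 2,3,… for F[0,2] (¬ack ∨ busy):
  j=2: holds
First hit at j=2, so smallest k = 2-2 = 0.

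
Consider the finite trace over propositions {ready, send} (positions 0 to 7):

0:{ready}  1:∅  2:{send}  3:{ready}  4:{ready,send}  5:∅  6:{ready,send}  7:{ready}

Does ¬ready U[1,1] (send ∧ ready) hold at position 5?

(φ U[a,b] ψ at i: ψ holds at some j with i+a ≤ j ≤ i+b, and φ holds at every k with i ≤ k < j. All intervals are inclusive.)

Need some j in [6,6] with (send ∧ ready), and ¬ready at every k in [5,j-1].
  j=6: (send ∧ ready) holds; ¬ready holds at every k in [5,5] → satisfied.

Holds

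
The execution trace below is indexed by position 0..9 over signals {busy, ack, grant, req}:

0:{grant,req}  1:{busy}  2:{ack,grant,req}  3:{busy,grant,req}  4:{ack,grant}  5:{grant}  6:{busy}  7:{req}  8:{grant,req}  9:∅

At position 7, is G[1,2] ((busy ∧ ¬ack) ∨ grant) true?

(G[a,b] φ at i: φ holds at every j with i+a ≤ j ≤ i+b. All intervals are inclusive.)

Check ((busy ∧ ¬ack) ∨ grant) at every j in [8,9]:
  j=8: true
  j=9: false
Fails at j=9 → formula fails.

No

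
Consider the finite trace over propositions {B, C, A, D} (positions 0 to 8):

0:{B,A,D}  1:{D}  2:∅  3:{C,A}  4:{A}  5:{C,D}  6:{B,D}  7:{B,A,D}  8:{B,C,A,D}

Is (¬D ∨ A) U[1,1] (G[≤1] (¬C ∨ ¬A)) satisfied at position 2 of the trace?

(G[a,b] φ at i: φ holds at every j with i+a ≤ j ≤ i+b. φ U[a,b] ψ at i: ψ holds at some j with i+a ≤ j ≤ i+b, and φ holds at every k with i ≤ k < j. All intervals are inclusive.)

Does not hold

Need some j in [3,3] with G[≤1] (¬C ∨ ¬A), and (¬D ∨ A) at every k in [2,j-1].
  j=3: G[≤1] (¬C ∨ ¬A) — fails at 3.
No j in the window works → until fails.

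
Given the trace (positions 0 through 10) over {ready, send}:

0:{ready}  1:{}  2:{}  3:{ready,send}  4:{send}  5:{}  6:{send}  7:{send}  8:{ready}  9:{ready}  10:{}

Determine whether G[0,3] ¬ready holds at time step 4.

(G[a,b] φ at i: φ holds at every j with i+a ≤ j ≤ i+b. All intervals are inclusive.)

Holds

Check ¬ready at every j in [4,7]:
  j=4: true
  j=5: true
  j=6: true
  j=7: true
All positions satisfy it → formula holds.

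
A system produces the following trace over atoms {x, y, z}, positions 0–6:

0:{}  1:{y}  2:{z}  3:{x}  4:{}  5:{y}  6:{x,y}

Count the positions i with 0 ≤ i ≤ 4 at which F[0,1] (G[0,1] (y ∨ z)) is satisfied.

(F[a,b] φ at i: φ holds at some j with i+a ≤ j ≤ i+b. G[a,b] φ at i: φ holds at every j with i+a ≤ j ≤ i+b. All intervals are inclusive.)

3

Evaluate at each i in [0,4]:
  i=0: ✓ (witness j=1)
  i=1: ✓ (witness j=1)
  i=2: ✗ (none in [2,3])
  i=3: ✗ (none in [3,4])
  i=4: ✓ (witness j=5)
Positions where it holds: {0, 1, 4} → 3.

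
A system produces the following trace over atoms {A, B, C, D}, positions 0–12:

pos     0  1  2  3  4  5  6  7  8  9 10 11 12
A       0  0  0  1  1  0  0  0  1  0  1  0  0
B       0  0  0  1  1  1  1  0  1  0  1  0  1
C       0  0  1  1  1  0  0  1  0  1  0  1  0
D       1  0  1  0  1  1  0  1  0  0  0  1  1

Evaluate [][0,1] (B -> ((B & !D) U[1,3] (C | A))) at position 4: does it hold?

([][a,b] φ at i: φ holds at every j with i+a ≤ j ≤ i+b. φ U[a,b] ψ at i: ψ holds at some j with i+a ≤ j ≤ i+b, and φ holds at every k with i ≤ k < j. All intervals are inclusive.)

No

Check (B -> ((B & !D) U[1,3] (C | A))) at every j in [4,5]:
  j=4: antecedent true; consequent fails → ✗
  j=5: antecedent true; consequent fails → ✗
Fails at j=4 → formula fails.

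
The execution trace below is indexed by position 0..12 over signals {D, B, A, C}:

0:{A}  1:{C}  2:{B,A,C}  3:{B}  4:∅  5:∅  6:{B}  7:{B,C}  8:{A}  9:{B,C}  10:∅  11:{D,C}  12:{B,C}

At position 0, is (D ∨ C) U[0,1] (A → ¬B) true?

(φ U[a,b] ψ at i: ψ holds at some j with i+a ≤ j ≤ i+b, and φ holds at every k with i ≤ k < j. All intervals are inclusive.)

Holds

Need some j in [0,1] with (A → ¬B), and (D ∨ C) at every k in [0,j-1].
  j=0: (A → ¬B) holds; no prefix to check → satisfied.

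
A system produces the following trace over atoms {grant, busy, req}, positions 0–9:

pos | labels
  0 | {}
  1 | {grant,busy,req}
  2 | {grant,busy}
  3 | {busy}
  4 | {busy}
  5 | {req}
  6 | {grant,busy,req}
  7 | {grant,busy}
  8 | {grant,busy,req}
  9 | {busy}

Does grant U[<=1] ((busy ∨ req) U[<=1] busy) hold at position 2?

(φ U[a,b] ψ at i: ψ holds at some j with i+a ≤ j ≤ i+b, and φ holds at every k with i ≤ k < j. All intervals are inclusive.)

Need some j in [2,3] with ((busy ∨ req) U[<=1] busy), and grant at every k in [2,j-1].
  j=2: ((busy ∨ req) U[<=1] busy) holds; no prefix to check → satisfied.

Yes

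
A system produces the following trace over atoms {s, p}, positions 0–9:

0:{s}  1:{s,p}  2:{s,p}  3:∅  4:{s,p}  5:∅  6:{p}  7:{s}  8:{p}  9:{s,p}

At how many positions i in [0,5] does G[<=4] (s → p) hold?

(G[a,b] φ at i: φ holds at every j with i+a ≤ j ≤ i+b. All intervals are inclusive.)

Evaluate at each i in [0,5]:
  i=0: ✗ (fails at j=0)
  i=1: ✓ (all of [1,5])
  i=2: ✓ (all of [2,6])
  i=3: ✗ (fails at j=7)
  i=4: ✗ (fails at j=7)
  i=5: ✗ (fails at j=7)
Positions where it holds: {1, 2} → 2.

2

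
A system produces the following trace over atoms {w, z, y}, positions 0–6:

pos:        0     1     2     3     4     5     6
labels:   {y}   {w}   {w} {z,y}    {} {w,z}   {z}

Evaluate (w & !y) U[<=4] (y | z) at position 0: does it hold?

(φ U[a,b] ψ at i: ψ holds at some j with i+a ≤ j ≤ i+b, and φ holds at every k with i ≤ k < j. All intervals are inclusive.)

Need some j in [0,4] with (y | z), and (w & !y) at every k in [0,j-1].
  j=0: (y | z) holds; no prefix to check → satisfied.

Yes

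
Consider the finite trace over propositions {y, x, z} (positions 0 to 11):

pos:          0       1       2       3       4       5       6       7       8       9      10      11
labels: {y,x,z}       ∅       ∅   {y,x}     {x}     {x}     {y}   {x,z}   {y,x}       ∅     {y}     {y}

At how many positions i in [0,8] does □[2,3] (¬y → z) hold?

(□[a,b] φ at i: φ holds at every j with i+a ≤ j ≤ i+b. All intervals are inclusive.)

3

Evaluate at each i in [0,8]:
  i=0: ✗ (fails at j=2)
  i=1: ✗ (fails at j=4)
  i=2: ✗ (fails at j=4)
  i=3: ✗ (fails at j=5)
  i=4: ✓ (all of [6,7])
  i=5: ✓ (all of [7,8])
  i=6: ✗ (fails at j=9)
  i=7: ✗ (fails at j=9)
  i=8: ✓ (all of [10,11])
Positions where it holds: {4, 5, 8} → 3.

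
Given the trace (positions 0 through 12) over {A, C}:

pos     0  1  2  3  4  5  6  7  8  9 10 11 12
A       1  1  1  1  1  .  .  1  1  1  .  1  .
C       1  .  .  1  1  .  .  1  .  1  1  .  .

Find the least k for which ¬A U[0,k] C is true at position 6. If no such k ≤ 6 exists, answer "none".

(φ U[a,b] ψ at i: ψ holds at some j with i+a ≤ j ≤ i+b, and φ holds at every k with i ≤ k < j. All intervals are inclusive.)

Need earliest j ≥ 6 with C, and ¬A at every k in [6,j-1].
  j=6: rhs fails.
  j=7: rhs holds; lhs holds on [6,6]. k = 1.

1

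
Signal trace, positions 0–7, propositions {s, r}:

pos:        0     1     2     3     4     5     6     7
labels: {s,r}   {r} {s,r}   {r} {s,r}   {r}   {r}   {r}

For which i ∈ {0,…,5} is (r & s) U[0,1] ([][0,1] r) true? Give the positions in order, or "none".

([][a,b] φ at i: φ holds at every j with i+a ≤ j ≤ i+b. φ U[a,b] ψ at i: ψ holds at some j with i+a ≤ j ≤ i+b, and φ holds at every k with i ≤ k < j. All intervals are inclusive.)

0, 1, 2, 3, 4, 5

Evaluate at each i in [0,5]:
  i=0: ✓ (rhs at j=0)
  i=1: ✓ (rhs at j=1)
  i=2: ✓ (rhs at j=2)
  i=3: ✓ (rhs at j=3)
  i=4: ✓ (rhs at j=4)
  i=5: ✓ (rhs at j=5)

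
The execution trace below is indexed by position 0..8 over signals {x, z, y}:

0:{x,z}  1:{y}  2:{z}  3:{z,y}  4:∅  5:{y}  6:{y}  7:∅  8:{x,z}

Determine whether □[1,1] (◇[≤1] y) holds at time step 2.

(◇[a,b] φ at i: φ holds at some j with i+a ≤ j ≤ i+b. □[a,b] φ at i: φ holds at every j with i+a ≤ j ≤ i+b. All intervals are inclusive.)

True

Check ◇[≤1] y at every j in [3,3]:
  j=3: holds (witness at 3)
All positions satisfy it → formula holds.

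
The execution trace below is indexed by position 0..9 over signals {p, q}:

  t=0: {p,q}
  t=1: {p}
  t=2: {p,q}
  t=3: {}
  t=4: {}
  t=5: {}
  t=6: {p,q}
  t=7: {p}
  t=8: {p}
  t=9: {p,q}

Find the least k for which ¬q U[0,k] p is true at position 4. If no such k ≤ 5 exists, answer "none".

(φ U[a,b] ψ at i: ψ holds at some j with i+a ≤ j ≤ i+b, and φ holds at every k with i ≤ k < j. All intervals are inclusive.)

2

Need earliest j ≥ 4 with p, and ¬q at every k in [4,j-1].
  j=4: rhs fails.
  j=5: rhs fails.
  j=6: rhs holds; lhs holds on [4,5]. k = 2.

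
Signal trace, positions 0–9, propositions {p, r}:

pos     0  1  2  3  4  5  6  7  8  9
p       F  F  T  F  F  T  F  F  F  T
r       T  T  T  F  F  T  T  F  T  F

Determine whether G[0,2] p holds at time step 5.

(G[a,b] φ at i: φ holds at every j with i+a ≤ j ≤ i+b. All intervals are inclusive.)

Check p at every j in [5,7]:
  j=5: true
  j=6: false
  j=7: false
Fails at j=6 → formula fails.

False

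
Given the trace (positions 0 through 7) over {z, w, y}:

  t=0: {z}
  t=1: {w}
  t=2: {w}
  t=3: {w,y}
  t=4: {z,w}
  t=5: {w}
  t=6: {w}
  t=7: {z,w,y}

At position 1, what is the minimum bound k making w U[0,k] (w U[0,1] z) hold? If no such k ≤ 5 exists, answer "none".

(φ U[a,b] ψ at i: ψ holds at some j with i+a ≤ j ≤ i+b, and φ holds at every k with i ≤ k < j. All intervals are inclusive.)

2

Need earliest j ≥ 1 with (w U[0,1] z), and w at every k in [1,j-1].
  j=1: rhs fails.
  j=2: rhs fails.
  j=3: rhs holds; lhs holds on [1,2]. k = 2.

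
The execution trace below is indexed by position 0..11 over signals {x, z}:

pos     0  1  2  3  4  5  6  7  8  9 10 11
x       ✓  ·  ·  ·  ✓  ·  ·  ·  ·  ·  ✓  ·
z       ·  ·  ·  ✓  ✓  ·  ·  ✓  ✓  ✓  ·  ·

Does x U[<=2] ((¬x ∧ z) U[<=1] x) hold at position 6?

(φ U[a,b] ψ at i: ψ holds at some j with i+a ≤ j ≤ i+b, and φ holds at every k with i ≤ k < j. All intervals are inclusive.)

Does not hold

Need some j in [6,8] with ((¬x ∧ z) U[<=1] x), and x at every k in [6,j-1].
  j=6: ((¬x ∧ z) U[<=1] x) — fails.
  j=7: ((¬x ∧ z) U[<=1] x) — fails.
  j=8: ((¬x ∧ z) U[<=1] x) — fails.
No j in the window works → until fails.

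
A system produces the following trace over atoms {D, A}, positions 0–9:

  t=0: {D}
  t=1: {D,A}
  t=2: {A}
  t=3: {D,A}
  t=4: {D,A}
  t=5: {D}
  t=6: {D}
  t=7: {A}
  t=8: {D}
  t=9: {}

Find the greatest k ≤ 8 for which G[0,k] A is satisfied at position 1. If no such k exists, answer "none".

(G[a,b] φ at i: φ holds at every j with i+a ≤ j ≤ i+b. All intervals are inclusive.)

3

A must hold from j=1 onward; find where it first fails.
  j=1: holds
  j=2: holds
  j=3: holds
  j=4: holds
  j=5: fails
Holds on [1,4], so largest k = 3.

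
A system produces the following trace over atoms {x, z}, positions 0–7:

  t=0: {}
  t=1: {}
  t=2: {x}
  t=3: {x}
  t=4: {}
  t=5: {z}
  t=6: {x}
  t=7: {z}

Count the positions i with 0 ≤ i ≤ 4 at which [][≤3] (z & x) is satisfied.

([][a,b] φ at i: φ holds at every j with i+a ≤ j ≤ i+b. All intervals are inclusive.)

Evaluate at each i in [0,4]:
  i=0: ✗ (fails at j=0)
  i=1: ✗ (fails at j=1)
  i=2: ✗ (fails at j=2)
  i=3: ✗ (fails at j=3)
  i=4: ✗ (fails at j=4)
Positions where it holds: {} → 0.

0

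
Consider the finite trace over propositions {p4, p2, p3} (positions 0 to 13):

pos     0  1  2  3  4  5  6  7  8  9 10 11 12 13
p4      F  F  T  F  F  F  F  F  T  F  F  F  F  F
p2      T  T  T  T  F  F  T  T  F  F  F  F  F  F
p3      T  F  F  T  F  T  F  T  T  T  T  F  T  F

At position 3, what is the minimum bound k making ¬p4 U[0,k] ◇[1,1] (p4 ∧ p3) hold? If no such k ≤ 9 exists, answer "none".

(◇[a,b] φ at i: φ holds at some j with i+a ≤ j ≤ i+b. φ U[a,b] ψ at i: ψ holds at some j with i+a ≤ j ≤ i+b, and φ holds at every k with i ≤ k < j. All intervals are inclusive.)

Need earliest j ≥ 3 with ◇[1,1] (p4 ∧ p3), and ¬p4 at every k in [3,j-1].
  j=3: rhs fails.
  j=4: rhs fails.
  j=5: rhs fails.
  j=6: rhs fails.
  j=7: rhs holds; lhs holds on [3,6]. k = 4.

4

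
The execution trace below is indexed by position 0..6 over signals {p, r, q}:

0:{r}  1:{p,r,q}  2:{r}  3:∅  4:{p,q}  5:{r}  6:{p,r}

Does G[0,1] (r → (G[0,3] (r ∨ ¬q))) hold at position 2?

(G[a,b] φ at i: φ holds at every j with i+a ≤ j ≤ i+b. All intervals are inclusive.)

Check (r → (G[0,3] (r ∨ ¬q))) at every j in [2,3]:
  j=2: antecedent true; consequent fails at 4 → ✗
  j=3: antecedent false → ✓
Fails at j=2 → formula fails.

No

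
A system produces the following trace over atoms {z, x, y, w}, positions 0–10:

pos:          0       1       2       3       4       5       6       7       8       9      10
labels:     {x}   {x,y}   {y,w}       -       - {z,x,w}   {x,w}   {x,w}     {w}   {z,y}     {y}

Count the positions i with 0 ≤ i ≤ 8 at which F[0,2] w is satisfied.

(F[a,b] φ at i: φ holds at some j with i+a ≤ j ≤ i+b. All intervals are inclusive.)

Evaluate at each i in [0,8]:
  i=0: ✓ (witness j=2)
  i=1: ✓ (witness j=2)
  i=2: ✓ (witness j=2)
  i=3: ✓ (witness j=5)
  i=4: ✓ (witness j=5)
  i=5: ✓ (witness j=5)
  i=6: ✓ (witness j=6)
  i=7: ✓ (witness j=7)
  i=8: ✓ (witness j=8)
Positions where it holds: {0, 1, 2, 3, 4, 5, 6, 7, 8} → 9.

9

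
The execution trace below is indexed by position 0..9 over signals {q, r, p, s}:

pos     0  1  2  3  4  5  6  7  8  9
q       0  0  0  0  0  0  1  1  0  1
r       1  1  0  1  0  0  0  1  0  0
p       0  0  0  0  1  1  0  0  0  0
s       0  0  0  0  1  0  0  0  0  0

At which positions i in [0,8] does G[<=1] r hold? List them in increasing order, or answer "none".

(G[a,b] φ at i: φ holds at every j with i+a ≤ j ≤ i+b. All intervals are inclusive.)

0

Evaluate at each i in [0,8]:
  i=0: ✓ (all of [0,1])
  i=1: ✗ (fails at j=2)
  i=2: ✗ (fails at j=2)
  i=3: ✗ (fails at j=4)
  i=4: ✗ (fails at j=4)
  i=5: ✗ (fails at j=5)
  i=6: ✗ (fails at j=6)
  i=7: ✗ (fails at j=8)
  i=8: ✗ (fails at j=8)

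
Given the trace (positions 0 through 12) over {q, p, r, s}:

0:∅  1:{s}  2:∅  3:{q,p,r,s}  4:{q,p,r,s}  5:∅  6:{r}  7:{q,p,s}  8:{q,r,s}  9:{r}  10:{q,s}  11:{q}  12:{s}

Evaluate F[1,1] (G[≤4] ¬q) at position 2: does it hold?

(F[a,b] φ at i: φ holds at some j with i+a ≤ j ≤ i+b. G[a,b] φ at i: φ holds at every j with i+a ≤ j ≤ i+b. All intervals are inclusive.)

Check G[≤4] ¬q at each j in [3,3]:
  j=3: fails at 3
No position in the window satisfies it → formula fails.

Does not hold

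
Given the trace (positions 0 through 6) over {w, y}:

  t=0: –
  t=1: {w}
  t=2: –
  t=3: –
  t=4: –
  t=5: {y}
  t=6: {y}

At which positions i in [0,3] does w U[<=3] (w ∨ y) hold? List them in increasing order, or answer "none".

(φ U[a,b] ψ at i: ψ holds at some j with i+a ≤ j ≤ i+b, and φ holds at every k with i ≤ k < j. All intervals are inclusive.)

Evaluate at each i in [0,3]:
  i=0: ✗ (lhs fails at k=0 before rhs at j=1)
  i=1: ✓ (rhs at j=1)
  i=2: ✗ (lhs fails at k=2 before rhs at j=5)
  i=3: ✗ (lhs fails at k=3 before rhs at j=5)

1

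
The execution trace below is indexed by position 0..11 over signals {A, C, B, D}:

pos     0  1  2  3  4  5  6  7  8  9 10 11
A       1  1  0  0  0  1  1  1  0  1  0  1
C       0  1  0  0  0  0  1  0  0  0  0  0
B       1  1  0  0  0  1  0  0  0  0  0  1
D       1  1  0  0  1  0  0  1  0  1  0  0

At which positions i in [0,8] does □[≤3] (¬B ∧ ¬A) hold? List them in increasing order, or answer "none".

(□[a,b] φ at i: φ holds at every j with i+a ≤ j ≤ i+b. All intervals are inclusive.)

none

Evaluate at each i in [0,8]:
  i=0: ✗ (fails at j=0)
  i=1: ✗ (fails at j=1)
  i=2: ✗ (fails at j=5)
  i=3: ✗ (fails at j=5)
  i=4: ✗ (fails at j=5)
  i=5: ✗ (fails at j=5)
  i=6: ✗ (fails at j=6)
  i=7: ✗ (fails at j=7)
  i=8: ✗ (fails at j=9)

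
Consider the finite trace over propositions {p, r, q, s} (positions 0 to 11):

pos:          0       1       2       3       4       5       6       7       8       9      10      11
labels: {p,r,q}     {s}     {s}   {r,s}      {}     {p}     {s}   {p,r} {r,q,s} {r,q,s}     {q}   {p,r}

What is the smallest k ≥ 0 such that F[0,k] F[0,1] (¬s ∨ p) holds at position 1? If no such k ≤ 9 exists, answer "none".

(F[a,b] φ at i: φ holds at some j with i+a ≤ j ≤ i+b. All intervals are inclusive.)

Scan j = 1,2,… for F[0,1] (¬s ∨ p):
  j=1: fails
  j=2: fails
  j=3: holds
First hit at j=3, so smallest k = 3-1 = 2.

2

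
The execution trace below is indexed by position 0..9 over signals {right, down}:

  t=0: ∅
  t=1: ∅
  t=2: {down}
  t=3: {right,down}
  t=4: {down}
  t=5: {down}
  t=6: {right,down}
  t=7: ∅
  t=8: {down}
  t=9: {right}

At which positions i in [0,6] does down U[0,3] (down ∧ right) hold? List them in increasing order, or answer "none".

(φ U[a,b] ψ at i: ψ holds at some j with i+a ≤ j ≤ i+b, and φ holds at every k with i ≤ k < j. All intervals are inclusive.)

Evaluate at each i in [0,6]:
  i=0: ✗ (lhs fails at k=0 before rhs at j=3)
  i=1: ✗ (lhs fails at k=1 before rhs at j=3)
  i=2: ✓ (rhs at j=3; lhs holds on [2,2])
  i=3: ✓ (rhs at j=3)
  i=4: ✓ (rhs at j=6; lhs holds on [4,5])
  i=5: ✓ (rhs at j=6; lhs holds on [5,5])
  i=6: ✓ (rhs at j=6)

2, 3, 4, 5, 6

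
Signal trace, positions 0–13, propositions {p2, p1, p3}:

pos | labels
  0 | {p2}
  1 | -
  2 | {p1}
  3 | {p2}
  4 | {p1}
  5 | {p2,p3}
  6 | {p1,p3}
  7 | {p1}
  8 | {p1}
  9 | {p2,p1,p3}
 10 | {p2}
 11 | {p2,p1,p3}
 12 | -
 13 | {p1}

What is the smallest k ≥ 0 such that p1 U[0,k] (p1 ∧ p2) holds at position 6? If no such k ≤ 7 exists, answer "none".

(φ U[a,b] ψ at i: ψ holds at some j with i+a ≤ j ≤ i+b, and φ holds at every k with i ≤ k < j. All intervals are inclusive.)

3

Need earliest j ≥ 6 with (p1 ∧ p2), and p1 at every k in [6,j-1].
  j=6: rhs fails.
  j=7: rhs fails.
  j=8: rhs fails.
  j=9: rhs holds; lhs holds on [6,8]. k = 3.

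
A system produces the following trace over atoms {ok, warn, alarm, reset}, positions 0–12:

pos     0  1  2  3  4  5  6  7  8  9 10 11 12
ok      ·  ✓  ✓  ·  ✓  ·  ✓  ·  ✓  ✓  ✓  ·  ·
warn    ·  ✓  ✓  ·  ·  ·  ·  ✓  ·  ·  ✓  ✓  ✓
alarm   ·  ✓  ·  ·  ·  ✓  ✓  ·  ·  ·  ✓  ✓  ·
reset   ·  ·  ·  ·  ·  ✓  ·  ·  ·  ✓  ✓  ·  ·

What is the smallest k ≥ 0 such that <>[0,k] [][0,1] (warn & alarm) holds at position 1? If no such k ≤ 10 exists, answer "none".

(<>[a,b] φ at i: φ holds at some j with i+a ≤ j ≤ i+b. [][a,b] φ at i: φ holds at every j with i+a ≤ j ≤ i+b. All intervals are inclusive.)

9

Scan j = 1,2,… for [][0,1] (warn & alarm):
  j=1: fails
  j=2: fails
  j=3: fails
  j=4: fails
  j=5: fails
  j=6: fails
  j=7: fails
  j=8: fails
  j=9: fails
  j=10: holds
First hit at j=10, so smallest k = 10-1 = 9.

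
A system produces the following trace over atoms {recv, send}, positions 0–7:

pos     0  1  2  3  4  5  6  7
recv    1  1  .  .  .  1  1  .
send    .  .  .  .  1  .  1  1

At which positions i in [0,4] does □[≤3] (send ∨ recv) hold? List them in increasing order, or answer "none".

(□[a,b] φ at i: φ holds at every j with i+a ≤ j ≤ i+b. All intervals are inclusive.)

4

Evaluate at each i in [0,4]:
  i=0: ✗ (fails at j=2)
  i=1: ✗ (fails at j=2)
  i=2: ✗ (fails at j=2)
  i=3: ✗ (fails at j=3)
  i=4: ✓ (all of [4,7])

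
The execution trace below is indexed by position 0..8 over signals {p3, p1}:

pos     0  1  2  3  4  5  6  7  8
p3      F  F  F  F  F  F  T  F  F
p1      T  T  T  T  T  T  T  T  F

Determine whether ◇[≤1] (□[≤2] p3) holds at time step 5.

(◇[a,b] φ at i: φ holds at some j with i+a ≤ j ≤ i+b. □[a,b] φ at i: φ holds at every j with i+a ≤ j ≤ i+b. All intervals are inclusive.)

Check □[≤2] p3 at each j in [5,6]:
  j=5: fails at 5
  j=6: fails at 7
No position in the window satisfies it → formula fails.

False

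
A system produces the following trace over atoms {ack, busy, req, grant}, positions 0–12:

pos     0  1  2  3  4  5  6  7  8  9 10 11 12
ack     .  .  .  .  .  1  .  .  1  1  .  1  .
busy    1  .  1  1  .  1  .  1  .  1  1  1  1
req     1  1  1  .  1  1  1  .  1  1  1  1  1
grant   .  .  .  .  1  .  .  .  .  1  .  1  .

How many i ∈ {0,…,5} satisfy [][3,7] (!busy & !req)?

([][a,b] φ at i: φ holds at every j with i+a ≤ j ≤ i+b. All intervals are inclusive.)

0

Evaluate at each i in [0,5]:
  i=0: ✗ (fails at j=3)
  i=1: ✗ (fails at j=4)
  i=2: ✗ (fails at j=5)
  i=3: ✗ (fails at j=6)
  i=4: ✗ (fails at j=7)
  i=5: ✗ (fails at j=8)
Positions where it holds: {} → 0.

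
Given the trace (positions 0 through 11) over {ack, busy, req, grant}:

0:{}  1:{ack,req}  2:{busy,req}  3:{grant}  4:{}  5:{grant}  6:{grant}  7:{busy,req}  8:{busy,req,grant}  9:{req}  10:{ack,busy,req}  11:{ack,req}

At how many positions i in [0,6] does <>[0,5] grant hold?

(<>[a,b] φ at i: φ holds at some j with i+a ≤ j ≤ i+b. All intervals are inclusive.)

Evaluate at each i in [0,6]:
  i=0: ✓ (witness j=3)
  i=1: ✓ (witness j=3)
  i=2: ✓ (witness j=3)
  i=3: ✓ (witness j=3)
  i=4: ✓ (witness j=5)
  i=5: ✓ (witness j=5)
  i=6: ✓ (witness j=6)
Positions where it holds: {0, 1, 2, 3, 4, 5, 6} → 7.

7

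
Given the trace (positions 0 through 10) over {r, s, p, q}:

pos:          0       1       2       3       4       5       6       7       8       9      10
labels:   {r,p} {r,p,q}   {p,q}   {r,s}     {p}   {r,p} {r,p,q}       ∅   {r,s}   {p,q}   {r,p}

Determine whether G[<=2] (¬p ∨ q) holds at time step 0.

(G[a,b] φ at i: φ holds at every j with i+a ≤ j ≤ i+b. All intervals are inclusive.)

Check (¬p ∨ q) at every j in [0,2]:
  j=0: false
  j=1: true
  j=2: true
Fails at j=0 → formula fails.

False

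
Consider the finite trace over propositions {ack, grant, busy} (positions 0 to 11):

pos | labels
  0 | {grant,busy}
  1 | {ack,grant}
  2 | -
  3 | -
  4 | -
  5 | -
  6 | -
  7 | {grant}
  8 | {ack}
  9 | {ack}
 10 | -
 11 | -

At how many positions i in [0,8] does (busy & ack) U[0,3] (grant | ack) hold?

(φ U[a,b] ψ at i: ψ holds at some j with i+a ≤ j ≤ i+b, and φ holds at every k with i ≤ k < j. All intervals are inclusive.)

Evaluate at each i in [0,8]:
  i=0: ✓ (rhs at j=0)
  i=1: ✓ (rhs at j=1)
  i=2: ✗ (no rhs in [2,5])
  i=3: ✗ (no rhs in [3,6])
  i=4: ✗ (lhs fails at k=4 before rhs at j=7)
  i=5: ✗ (lhs fails at k=5 before rhs at j=7)
  i=6: ✗ (lhs fails at k=6 before rhs at j=7)
  i=7: ✓ (rhs at j=7)
  i=8: ✓ (rhs at j=8)
Positions where it holds: {0, 1, 7, 8} → 4.

4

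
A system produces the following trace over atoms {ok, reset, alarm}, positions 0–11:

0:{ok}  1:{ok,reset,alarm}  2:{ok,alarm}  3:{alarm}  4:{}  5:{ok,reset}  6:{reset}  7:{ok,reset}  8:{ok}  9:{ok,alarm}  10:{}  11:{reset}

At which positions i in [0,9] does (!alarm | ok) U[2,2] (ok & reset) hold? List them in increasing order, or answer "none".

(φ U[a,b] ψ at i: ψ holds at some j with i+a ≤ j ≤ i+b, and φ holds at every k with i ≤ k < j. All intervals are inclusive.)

Evaluate at each i in [0,9]:
  i=0: ✗ (no rhs in [2,2])
  i=1: ✗ (no rhs in [3,3])
  i=2: ✗ (no rhs in [4,4])
  i=3: ✗ (lhs fails at k=3 before rhs at j=5)
  i=4: ✗ (no rhs in [6,6])
  i=5: ✓ (rhs at j=7; lhs holds on [5,6])
  i=6: ✗ (no rhs in [8,8])
  i=7: ✗ (no rhs in [9,9])
  i=8: ✗ (no rhs in [10,10])
  i=9: ✗ (no rhs in [11,11])

5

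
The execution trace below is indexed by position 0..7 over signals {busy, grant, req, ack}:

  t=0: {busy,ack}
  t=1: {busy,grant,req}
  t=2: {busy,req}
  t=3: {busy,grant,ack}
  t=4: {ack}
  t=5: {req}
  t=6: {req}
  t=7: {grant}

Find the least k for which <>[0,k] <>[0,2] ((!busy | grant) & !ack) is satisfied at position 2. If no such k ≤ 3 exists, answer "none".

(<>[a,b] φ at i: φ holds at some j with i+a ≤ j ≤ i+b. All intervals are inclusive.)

Scan j = 2,3,… for <>[0,2] ((!busy | grant) & !ack):
  j=2: fails
  j=3: holds
First hit at j=3, so smallest k = 3-2 = 1.

1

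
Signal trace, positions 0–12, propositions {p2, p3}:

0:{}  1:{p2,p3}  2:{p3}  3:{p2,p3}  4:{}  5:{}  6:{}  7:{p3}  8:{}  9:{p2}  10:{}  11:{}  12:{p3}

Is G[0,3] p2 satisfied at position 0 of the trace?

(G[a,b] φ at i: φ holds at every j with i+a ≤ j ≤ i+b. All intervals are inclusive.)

Check p2 at every j in [0,3]:
  j=0: false
  j=1: true
  j=2: false
  j=3: true
Fails at j=0 → formula fails.

False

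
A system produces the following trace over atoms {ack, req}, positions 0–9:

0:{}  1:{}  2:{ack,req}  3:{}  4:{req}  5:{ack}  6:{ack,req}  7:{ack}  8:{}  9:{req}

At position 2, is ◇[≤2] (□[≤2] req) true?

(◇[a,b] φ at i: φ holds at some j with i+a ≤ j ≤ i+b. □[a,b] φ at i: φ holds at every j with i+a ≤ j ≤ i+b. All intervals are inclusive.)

Does not hold

Check □[≤2] req at each j in [2,4]:
  j=2: fails at 3
  j=3: fails at 3
  j=4: fails at 5
No position in the window satisfies it → formula fails.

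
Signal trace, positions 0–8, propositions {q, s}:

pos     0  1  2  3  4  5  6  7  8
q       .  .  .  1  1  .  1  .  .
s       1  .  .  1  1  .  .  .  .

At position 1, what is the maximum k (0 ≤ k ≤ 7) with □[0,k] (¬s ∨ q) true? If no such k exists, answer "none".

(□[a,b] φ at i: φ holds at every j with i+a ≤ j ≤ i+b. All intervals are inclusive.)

7

(¬s ∨ q) must hold from j=1 onward; find where it first fails.
  j=1: holds
  j=2: holds
  j=3: holds
  j=4: holds
  j=5: holds
  j=6: holds
  j=7: holds
  j=8: holds
Holds through j=8; largest k = 7.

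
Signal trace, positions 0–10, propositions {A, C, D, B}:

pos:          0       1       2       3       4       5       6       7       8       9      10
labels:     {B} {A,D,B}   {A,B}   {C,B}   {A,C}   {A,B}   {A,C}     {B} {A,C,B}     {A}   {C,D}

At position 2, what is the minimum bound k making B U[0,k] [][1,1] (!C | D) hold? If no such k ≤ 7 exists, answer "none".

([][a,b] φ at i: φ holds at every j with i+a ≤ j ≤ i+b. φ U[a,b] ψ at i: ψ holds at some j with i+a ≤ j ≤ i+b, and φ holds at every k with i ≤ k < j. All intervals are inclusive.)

2

Need earliest j ≥ 2 with [][1,1] (!C | D), and B at every k in [2,j-1].
  j=2: rhs fails.
  j=3: rhs fails.
  j=4: rhs holds; lhs holds on [2,3]. k = 2.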